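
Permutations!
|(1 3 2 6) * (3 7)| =5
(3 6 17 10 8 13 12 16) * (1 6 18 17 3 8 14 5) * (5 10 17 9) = (1 6 3 18 9 5)(8 13 12 16)(10 14) = [0, 6, 2, 18, 4, 1, 3, 7, 13, 5, 14, 11, 16, 12, 10, 15, 8, 17, 9]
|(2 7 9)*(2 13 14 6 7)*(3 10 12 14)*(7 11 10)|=|(3 7 9 13)(6 11 10 12 14)|=20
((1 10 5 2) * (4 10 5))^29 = (1 2 5)(4 10) = [0, 2, 5, 3, 10, 1, 6, 7, 8, 9, 4]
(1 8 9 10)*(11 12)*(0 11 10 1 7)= (0 11 12 10 7)(1 8 9)= [11, 8, 2, 3, 4, 5, 6, 0, 9, 1, 7, 12, 10]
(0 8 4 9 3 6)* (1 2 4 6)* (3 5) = (0 8 6)(1 2 4 9 5 3) = [8, 2, 4, 1, 9, 3, 0, 7, 6, 5]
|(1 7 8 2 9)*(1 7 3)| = 4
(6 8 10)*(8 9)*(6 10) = (10)(6 9 8) = [0, 1, 2, 3, 4, 5, 9, 7, 6, 8, 10]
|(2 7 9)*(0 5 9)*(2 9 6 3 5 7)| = 6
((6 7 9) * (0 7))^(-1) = [6, 1, 2, 3, 4, 5, 9, 0, 8, 7] = (0 6 9 7)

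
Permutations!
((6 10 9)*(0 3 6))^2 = (0 6 9 3 10) = [6, 1, 2, 10, 4, 5, 9, 7, 8, 3, 0]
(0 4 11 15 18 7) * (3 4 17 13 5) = (0 17 13 5 3 4 11 15 18 7) = [17, 1, 2, 4, 11, 3, 6, 0, 8, 9, 10, 15, 12, 5, 14, 18, 16, 13, 7]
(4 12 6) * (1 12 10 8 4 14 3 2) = (1 12 6 14 3 2)(4 10 8) = [0, 12, 1, 2, 10, 5, 14, 7, 4, 9, 8, 11, 6, 13, 3]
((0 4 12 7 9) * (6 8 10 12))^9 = (0 4 6 8 10 12 7 9) = [4, 1, 2, 3, 6, 5, 8, 9, 10, 0, 12, 11, 7]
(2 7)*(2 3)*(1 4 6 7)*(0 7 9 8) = (0 7 3 2 1 4 6 9 8) = [7, 4, 1, 2, 6, 5, 9, 3, 0, 8]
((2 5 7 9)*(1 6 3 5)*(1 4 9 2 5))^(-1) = [0, 3, 7, 6, 2, 9, 1, 5, 8, 4] = (1 3 6)(2 7 5 9 4)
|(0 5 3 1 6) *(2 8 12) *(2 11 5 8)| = 8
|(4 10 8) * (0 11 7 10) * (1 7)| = 7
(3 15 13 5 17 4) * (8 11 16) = (3 15 13 5 17 4)(8 11 16) = [0, 1, 2, 15, 3, 17, 6, 7, 11, 9, 10, 16, 12, 5, 14, 13, 8, 4]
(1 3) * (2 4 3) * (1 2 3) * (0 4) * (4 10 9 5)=(0 10 9 5 4 1 3 2)=[10, 3, 0, 2, 1, 4, 6, 7, 8, 5, 9]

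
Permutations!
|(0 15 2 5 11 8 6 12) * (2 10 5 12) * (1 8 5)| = |(0 15 10 1 8 6 2 12)(5 11)| = 8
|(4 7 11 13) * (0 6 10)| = 12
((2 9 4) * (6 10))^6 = [0, 1, 2, 3, 4, 5, 6, 7, 8, 9, 10] = (10)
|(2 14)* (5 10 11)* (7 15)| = 6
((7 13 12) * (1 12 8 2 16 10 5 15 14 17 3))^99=[0, 5, 1, 10, 4, 13, 6, 14, 3, 9, 7, 11, 15, 17, 2, 8, 12, 16]=(1 5 13 17 16 12 15 8 3 10 7 14 2)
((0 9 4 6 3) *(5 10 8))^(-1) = (0 3 6 4 9)(5 8 10) = [3, 1, 2, 6, 9, 8, 4, 7, 10, 0, 5]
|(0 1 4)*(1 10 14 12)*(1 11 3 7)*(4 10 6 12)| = 10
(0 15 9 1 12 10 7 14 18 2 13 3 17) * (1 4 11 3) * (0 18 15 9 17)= (0 9 4 11 3)(1 12 10 7 14 15 17 18 2 13)= [9, 12, 13, 0, 11, 5, 6, 14, 8, 4, 7, 3, 10, 1, 15, 17, 16, 18, 2]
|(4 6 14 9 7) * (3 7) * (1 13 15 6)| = |(1 13 15 6 14 9 3 7 4)| = 9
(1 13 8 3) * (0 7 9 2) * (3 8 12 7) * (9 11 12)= (0 3 1 13 9 2)(7 11 12)= [3, 13, 0, 1, 4, 5, 6, 11, 8, 2, 10, 12, 7, 9]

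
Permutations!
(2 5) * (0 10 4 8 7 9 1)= (0 10 4 8 7 9 1)(2 5)= [10, 0, 5, 3, 8, 2, 6, 9, 7, 1, 4]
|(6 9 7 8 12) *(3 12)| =|(3 12 6 9 7 8)| =6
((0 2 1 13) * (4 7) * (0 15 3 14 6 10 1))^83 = (0 2)(1 10 6 14 3 15 13)(4 7) = [2, 10, 0, 15, 7, 5, 14, 4, 8, 9, 6, 11, 12, 1, 3, 13]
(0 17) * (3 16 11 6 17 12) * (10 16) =(0 12 3 10 16 11 6 17) =[12, 1, 2, 10, 4, 5, 17, 7, 8, 9, 16, 6, 3, 13, 14, 15, 11, 0]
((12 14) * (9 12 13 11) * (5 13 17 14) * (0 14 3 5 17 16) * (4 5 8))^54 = (17) = [0, 1, 2, 3, 4, 5, 6, 7, 8, 9, 10, 11, 12, 13, 14, 15, 16, 17]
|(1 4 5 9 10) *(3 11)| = 10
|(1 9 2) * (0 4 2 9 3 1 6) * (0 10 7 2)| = |(0 4)(1 3)(2 6 10 7)| = 4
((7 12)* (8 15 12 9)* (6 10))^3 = (6 10)(7 15 9 12 8) = [0, 1, 2, 3, 4, 5, 10, 15, 7, 12, 6, 11, 8, 13, 14, 9]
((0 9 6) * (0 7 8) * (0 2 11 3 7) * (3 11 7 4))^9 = (11)(3 4) = [0, 1, 2, 4, 3, 5, 6, 7, 8, 9, 10, 11]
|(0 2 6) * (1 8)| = |(0 2 6)(1 8)| = 6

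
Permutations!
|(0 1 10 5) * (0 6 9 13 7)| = |(0 1 10 5 6 9 13 7)| = 8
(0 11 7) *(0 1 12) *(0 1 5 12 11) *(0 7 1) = (0 7 5 12)(1 11) = [7, 11, 2, 3, 4, 12, 6, 5, 8, 9, 10, 1, 0]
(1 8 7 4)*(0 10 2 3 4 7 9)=(0 10 2 3 4 1 8 9)=[10, 8, 3, 4, 1, 5, 6, 7, 9, 0, 2]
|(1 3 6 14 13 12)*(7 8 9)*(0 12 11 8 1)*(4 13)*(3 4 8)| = 10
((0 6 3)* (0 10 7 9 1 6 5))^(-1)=(0 5)(1 9 7 10 3 6)=[5, 9, 2, 6, 4, 0, 1, 10, 8, 7, 3]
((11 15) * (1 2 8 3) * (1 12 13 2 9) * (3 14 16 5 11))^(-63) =(1 9)(2 3 5 8 12 11 14 13 15 16) =[0, 9, 3, 5, 4, 8, 6, 7, 12, 1, 10, 14, 11, 15, 13, 16, 2]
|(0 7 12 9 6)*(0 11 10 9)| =|(0 7 12)(6 11 10 9)| =12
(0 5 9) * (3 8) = (0 5 9)(3 8) = [5, 1, 2, 8, 4, 9, 6, 7, 3, 0]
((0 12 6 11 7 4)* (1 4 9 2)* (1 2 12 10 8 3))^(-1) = (0 4 1 3 8 10)(6 12 9 7 11) = [4, 3, 2, 8, 1, 5, 12, 11, 10, 7, 0, 6, 9]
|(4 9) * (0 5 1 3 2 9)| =|(0 5 1 3 2 9 4)| =7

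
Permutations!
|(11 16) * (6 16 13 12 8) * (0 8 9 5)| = |(0 8 6 16 11 13 12 9 5)| = 9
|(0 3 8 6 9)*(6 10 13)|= 7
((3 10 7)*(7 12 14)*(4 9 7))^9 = (3 12 4 7 10 14 9) = [0, 1, 2, 12, 7, 5, 6, 10, 8, 3, 14, 11, 4, 13, 9]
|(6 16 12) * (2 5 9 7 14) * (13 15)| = |(2 5 9 7 14)(6 16 12)(13 15)| = 30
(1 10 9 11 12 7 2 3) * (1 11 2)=(1 10 9 2 3 11 12 7)=[0, 10, 3, 11, 4, 5, 6, 1, 8, 2, 9, 12, 7]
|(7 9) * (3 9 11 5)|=5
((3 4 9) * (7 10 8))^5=(3 9 4)(7 8 10)=[0, 1, 2, 9, 3, 5, 6, 8, 10, 4, 7]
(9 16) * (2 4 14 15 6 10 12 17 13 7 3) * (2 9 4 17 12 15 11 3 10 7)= (2 17 13)(3 9 16 4 14 11)(6 7 10 15)= [0, 1, 17, 9, 14, 5, 7, 10, 8, 16, 15, 3, 12, 2, 11, 6, 4, 13]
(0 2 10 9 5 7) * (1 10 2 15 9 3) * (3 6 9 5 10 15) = (0 3 1 15 5 7)(6 9 10) = [3, 15, 2, 1, 4, 7, 9, 0, 8, 10, 6, 11, 12, 13, 14, 5]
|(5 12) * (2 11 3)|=6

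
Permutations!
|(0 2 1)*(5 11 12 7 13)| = |(0 2 1)(5 11 12 7 13)| = 15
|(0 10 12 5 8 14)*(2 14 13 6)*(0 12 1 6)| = |(0 10 1 6 2 14 12 5 8 13)| = 10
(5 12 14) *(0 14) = (0 14 5 12) = [14, 1, 2, 3, 4, 12, 6, 7, 8, 9, 10, 11, 0, 13, 5]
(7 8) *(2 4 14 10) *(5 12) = (2 4 14 10)(5 12)(7 8) = [0, 1, 4, 3, 14, 12, 6, 8, 7, 9, 2, 11, 5, 13, 10]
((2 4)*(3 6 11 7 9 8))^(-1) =(2 4)(3 8 9 7 11 6) =[0, 1, 4, 8, 2, 5, 3, 11, 9, 7, 10, 6]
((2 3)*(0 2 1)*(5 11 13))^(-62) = (0 3)(1 2)(5 11 13) = [3, 2, 1, 0, 4, 11, 6, 7, 8, 9, 10, 13, 12, 5]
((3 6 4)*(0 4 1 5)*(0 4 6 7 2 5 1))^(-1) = [6, 1, 7, 4, 5, 2, 0, 3] = (0 6)(2 7 3 4 5)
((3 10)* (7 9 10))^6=(3 9)(7 10)=[0, 1, 2, 9, 4, 5, 6, 10, 8, 3, 7]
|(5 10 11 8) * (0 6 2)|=|(0 6 2)(5 10 11 8)|=12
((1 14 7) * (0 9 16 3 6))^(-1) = (0 6 3 16 9)(1 7 14) = [6, 7, 2, 16, 4, 5, 3, 14, 8, 0, 10, 11, 12, 13, 1, 15, 9]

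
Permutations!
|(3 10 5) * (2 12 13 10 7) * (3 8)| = 8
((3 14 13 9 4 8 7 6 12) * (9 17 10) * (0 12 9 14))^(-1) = [3, 1, 2, 12, 9, 5, 7, 8, 4, 6, 17, 11, 0, 14, 10, 15, 16, 13] = (0 3 12)(4 9 6 7 8)(10 17 13 14)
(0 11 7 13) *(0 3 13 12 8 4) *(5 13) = (0 11 7 12 8 4)(3 5 13) = [11, 1, 2, 5, 0, 13, 6, 12, 4, 9, 10, 7, 8, 3]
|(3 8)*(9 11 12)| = 6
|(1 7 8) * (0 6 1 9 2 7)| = |(0 6 1)(2 7 8 9)| = 12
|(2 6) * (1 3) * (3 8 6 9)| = |(1 8 6 2 9 3)| = 6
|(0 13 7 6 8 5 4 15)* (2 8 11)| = |(0 13 7 6 11 2 8 5 4 15)| = 10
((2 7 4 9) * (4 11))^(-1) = [0, 1, 9, 3, 11, 5, 6, 2, 8, 4, 10, 7] = (2 9 4 11 7)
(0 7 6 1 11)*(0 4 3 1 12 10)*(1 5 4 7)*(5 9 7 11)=(0 1 5 4 3 9 7 6 12 10)=[1, 5, 2, 9, 3, 4, 12, 6, 8, 7, 0, 11, 10]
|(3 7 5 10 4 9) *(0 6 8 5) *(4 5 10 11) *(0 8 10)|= |(0 6 10 5 11 4 9 3 7 8)|= 10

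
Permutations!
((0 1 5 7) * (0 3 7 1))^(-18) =(7) =[0, 1, 2, 3, 4, 5, 6, 7]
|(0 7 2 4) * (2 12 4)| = 4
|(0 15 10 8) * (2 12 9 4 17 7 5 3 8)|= |(0 15 10 2 12 9 4 17 7 5 3 8)|= 12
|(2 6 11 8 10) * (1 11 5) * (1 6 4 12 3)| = |(1 11 8 10 2 4 12 3)(5 6)| = 8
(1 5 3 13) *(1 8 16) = (1 5 3 13 8 16) = [0, 5, 2, 13, 4, 3, 6, 7, 16, 9, 10, 11, 12, 8, 14, 15, 1]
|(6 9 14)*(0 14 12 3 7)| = |(0 14 6 9 12 3 7)| = 7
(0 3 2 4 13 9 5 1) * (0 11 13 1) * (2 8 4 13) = (0 3 8 4 1 11 2 13 9 5) = [3, 11, 13, 8, 1, 0, 6, 7, 4, 5, 10, 2, 12, 9]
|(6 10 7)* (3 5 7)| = 5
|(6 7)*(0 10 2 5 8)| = 10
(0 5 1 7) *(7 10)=(0 5 1 10 7)=[5, 10, 2, 3, 4, 1, 6, 0, 8, 9, 7]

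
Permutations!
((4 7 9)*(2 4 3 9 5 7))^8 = [0, 1, 2, 3, 4, 5, 6, 7, 8, 9] = (9)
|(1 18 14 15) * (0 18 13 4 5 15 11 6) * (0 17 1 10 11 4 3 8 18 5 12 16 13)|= 8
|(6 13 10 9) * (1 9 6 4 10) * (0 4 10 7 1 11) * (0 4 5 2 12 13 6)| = |(0 5 2 12 13 11 4 7 1 9 10)| = 11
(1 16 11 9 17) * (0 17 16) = (0 17 1)(9 16 11) = [17, 0, 2, 3, 4, 5, 6, 7, 8, 16, 10, 9, 12, 13, 14, 15, 11, 1]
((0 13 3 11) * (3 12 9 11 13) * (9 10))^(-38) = (0 10 3 9 13 11 12) = [10, 1, 2, 9, 4, 5, 6, 7, 8, 13, 3, 12, 0, 11]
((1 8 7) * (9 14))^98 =[0, 7, 2, 3, 4, 5, 6, 8, 1, 9, 10, 11, 12, 13, 14] =(14)(1 7 8)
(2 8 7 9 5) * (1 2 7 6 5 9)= (9)(1 2 8 6 5 7)= [0, 2, 8, 3, 4, 7, 5, 1, 6, 9]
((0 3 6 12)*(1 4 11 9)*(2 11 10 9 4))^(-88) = [0, 11, 4, 3, 9, 5, 6, 7, 8, 2, 1, 10, 12] = (12)(1 11 10)(2 4 9)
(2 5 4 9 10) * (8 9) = [0, 1, 5, 3, 8, 4, 6, 7, 9, 10, 2] = (2 5 4 8 9 10)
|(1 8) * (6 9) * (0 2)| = |(0 2)(1 8)(6 9)| = 2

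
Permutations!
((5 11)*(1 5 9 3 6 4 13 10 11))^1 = (1 5)(3 6 4 13 10 11 9) = [0, 5, 2, 6, 13, 1, 4, 7, 8, 3, 11, 9, 12, 10]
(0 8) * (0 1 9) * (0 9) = (9)(0 8 1) = [8, 0, 2, 3, 4, 5, 6, 7, 1, 9]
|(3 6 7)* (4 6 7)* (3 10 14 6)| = 6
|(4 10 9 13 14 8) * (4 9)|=|(4 10)(8 9 13 14)|=4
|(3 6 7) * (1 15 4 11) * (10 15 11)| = |(1 11)(3 6 7)(4 10 15)| = 6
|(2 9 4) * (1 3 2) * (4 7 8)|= |(1 3 2 9 7 8 4)|= 7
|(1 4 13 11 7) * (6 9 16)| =15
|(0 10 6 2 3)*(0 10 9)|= |(0 9)(2 3 10 6)|= 4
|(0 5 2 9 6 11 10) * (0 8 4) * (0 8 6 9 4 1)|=|(0 5 2 4 8 1)(6 11 10)|=6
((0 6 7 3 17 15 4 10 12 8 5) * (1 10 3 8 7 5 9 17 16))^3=[0, 7, 2, 10, 1, 5, 6, 17, 15, 4, 8, 11, 9, 13, 14, 16, 12, 3]=(1 7 17 3 10 8 15 16 12 9 4)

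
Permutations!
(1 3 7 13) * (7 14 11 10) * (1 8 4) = (1 3 14 11 10 7 13 8 4) = [0, 3, 2, 14, 1, 5, 6, 13, 4, 9, 7, 10, 12, 8, 11]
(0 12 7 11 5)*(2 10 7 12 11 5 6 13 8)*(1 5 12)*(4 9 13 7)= [11, 5, 10, 3, 9, 0, 7, 12, 2, 13, 4, 6, 1, 8]= (0 11 6 7 12 1 5)(2 10 4 9 13 8)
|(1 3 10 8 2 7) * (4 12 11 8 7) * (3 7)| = 10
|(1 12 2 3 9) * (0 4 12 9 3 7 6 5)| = 14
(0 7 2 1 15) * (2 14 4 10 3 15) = (0 7 14 4 10 3 15)(1 2) = [7, 2, 1, 15, 10, 5, 6, 14, 8, 9, 3, 11, 12, 13, 4, 0]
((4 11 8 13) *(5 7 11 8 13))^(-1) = (4 13 11 7 5 8) = [0, 1, 2, 3, 13, 8, 6, 5, 4, 9, 10, 7, 12, 11]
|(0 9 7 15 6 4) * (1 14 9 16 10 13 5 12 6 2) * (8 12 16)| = |(0 8 12 6 4)(1 14 9 7 15 2)(5 16 10 13)| = 60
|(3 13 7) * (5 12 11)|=|(3 13 7)(5 12 11)|=3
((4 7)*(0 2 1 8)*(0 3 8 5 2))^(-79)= (1 2 5)(3 8)(4 7)= [0, 2, 5, 8, 7, 1, 6, 4, 3]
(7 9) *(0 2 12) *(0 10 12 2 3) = (0 3)(7 9)(10 12) = [3, 1, 2, 0, 4, 5, 6, 9, 8, 7, 12, 11, 10]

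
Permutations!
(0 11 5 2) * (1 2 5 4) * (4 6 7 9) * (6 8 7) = (0 11 8 7 9 4 1 2) = [11, 2, 0, 3, 1, 5, 6, 9, 7, 4, 10, 8]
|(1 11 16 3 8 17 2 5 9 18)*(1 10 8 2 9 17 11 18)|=11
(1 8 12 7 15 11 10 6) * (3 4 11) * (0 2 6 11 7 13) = [2, 8, 6, 4, 7, 5, 1, 15, 12, 9, 11, 10, 13, 0, 14, 3] = (0 2 6 1 8 12 13)(3 4 7 15)(10 11)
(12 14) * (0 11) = (0 11)(12 14) = [11, 1, 2, 3, 4, 5, 6, 7, 8, 9, 10, 0, 14, 13, 12]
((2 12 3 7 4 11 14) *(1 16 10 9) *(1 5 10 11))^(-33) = (1 14 3)(2 7 16)(4 11 12) = [0, 14, 7, 1, 11, 5, 6, 16, 8, 9, 10, 12, 4, 13, 3, 15, 2]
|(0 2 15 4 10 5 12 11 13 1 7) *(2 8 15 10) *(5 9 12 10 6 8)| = |(0 5 10 9 12 11 13 1 7)(2 6 8 15 4)| = 45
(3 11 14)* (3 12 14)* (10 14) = (3 11)(10 14 12) = [0, 1, 2, 11, 4, 5, 6, 7, 8, 9, 14, 3, 10, 13, 12]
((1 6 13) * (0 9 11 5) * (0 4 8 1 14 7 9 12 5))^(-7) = (0 1 9 4 14 12 6 11 8 7 5 13) = [1, 9, 2, 3, 14, 13, 11, 5, 7, 4, 10, 8, 6, 0, 12]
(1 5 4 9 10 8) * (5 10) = (1 10 8)(4 9 5) = [0, 10, 2, 3, 9, 4, 6, 7, 1, 5, 8]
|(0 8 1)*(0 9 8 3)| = |(0 3)(1 9 8)| = 6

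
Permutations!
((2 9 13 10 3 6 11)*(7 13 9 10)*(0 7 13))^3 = (13)(0 7)(2 6 10 11 3) = [7, 1, 6, 2, 4, 5, 10, 0, 8, 9, 11, 3, 12, 13]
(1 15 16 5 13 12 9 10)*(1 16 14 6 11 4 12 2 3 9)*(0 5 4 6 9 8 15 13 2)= (0 5 2 3 8 15 14 9 10 16 4 12 1 13)(6 11)= [5, 13, 3, 8, 12, 2, 11, 7, 15, 10, 16, 6, 1, 0, 9, 14, 4]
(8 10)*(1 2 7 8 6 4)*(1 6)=(1 2 7 8 10)(4 6)=[0, 2, 7, 3, 6, 5, 4, 8, 10, 9, 1]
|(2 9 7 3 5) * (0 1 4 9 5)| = |(0 1 4 9 7 3)(2 5)| = 6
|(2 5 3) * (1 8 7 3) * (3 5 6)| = 12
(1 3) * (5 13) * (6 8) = (1 3)(5 13)(6 8) = [0, 3, 2, 1, 4, 13, 8, 7, 6, 9, 10, 11, 12, 5]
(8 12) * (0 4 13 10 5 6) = [4, 1, 2, 3, 13, 6, 0, 7, 12, 9, 5, 11, 8, 10] = (0 4 13 10 5 6)(8 12)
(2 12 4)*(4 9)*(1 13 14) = (1 13 14)(2 12 9 4) = [0, 13, 12, 3, 2, 5, 6, 7, 8, 4, 10, 11, 9, 14, 1]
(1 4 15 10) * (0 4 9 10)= (0 4 15)(1 9 10)= [4, 9, 2, 3, 15, 5, 6, 7, 8, 10, 1, 11, 12, 13, 14, 0]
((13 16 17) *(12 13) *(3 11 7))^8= (17)(3 7 11)= [0, 1, 2, 7, 4, 5, 6, 11, 8, 9, 10, 3, 12, 13, 14, 15, 16, 17]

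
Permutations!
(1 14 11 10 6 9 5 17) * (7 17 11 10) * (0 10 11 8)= [10, 14, 2, 3, 4, 8, 9, 17, 0, 5, 6, 7, 12, 13, 11, 15, 16, 1]= (0 10 6 9 5 8)(1 14 11 7 17)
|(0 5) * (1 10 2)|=|(0 5)(1 10 2)|=6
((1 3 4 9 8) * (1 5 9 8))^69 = (1 8)(3 5)(4 9) = [0, 8, 2, 5, 9, 3, 6, 7, 1, 4]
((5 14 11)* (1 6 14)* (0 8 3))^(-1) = (0 3 8)(1 5 11 14 6) = [3, 5, 2, 8, 4, 11, 1, 7, 0, 9, 10, 14, 12, 13, 6]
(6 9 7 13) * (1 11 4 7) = [0, 11, 2, 3, 7, 5, 9, 13, 8, 1, 10, 4, 12, 6] = (1 11 4 7 13 6 9)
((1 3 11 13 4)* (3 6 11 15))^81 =(1 6 11 13 4)(3 15) =[0, 6, 2, 15, 1, 5, 11, 7, 8, 9, 10, 13, 12, 4, 14, 3]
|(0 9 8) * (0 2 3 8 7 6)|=|(0 9 7 6)(2 3 8)|=12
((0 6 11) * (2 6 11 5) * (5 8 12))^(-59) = (0 11)(2 6 8 12 5) = [11, 1, 6, 3, 4, 2, 8, 7, 12, 9, 10, 0, 5]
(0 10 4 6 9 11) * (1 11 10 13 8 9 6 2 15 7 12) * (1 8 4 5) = (0 13 4 2 15 7 12 8 9 10 5 1 11) = [13, 11, 15, 3, 2, 1, 6, 12, 9, 10, 5, 0, 8, 4, 14, 7]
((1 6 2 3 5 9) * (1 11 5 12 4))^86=[0, 2, 12, 4, 6, 11, 3, 7, 8, 5, 10, 9, 1]=(1 2 12)(3 4 6)(5 11 9)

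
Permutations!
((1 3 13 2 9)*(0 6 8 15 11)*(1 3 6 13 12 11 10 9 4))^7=[15, 12, 9, 1, 3, 5, 11, 7, 0, 4, 2, 8, 6, 10, 14, 13]=(0 15 13 10 2 9 4 3 1 12 6 11 8)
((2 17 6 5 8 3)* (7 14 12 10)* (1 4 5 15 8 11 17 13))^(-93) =(1 15 4 8 5 3 11 2 17 13 6)(7 10 12 14) =[0, 15, 17, 11, 8, 3, 1, 10, 5, 9, 12, 2, 14, 6, 7, 4, 16, 13]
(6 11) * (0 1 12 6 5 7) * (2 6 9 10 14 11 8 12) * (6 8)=(0 1 2 8 12 9 10 14 11 5 7)=[1, 2, 8, 3, 4, 7, 6, 0, 12, 10, 14, 5, 9, 13, 11]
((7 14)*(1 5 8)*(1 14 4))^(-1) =(1 4 7 14 8 5) =[0, 4, 2, 3, 7, 1, 6, 14, 5, 9, 10, 11, 12, 13, 8]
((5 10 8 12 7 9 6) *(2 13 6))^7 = (2 7 8 5 13 9 12 10 6) = [0, 1, 7, 3, 4, 13, 2, 8, 5, 12, 6, 11, 10, 9]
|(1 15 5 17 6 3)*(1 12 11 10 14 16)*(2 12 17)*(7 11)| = |(1 15 5 2 12 7 11 10 14 16)(3 17 6)| = 30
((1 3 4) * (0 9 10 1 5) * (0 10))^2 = [0, 4, 2, 5, 10, 1, 6, 7, 8, 9, 3] = (1 4 10 3 5)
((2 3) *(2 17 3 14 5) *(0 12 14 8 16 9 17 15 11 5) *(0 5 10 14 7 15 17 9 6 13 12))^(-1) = (2 5 14 10 11 15 7 12 13 6 16 8)(3 17) = [0, 1, 5, 17, 4, 14, 16, 12, 2, 9, 11, 15, 13, 6, 10, 7, 8, 3]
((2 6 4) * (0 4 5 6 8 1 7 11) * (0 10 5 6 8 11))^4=(0 10 7 11 1 2 8 4 5)=[10, 2, 8, 3, 5, 0, 6, 11, 4, 9, 7, 1]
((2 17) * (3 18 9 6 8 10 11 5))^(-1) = (2 17)(3 5 11 10 8 6 9 18) = [0, 1, 17, 5, 4, 11, 9, 7, 6, 18, 8, 10, 12, 13, 14, 15, 16, 2, 3]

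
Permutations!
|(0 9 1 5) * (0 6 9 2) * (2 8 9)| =7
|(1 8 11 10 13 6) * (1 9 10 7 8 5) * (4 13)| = |(1 5)(4 13 6 9 10)(7 8 11)| = 30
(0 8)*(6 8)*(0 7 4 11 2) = [6, 1, 0, 3, 11, 5, 8, 4, 7, 9, 10, 2] = (0 6 8 7 4 11 2)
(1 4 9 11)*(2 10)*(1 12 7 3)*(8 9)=(1 4 8 9 11 12 7 3)(2 10)=[0, 4, 10, 1, 8, 5, 6, 3, 9, 11, 2, 12, 7]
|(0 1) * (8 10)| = 2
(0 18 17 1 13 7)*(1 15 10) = (0 18 17 15 10 1 13 7) = [18, 13, 2, 3, 4, 5, 6, 0, 8, 9, 1, 11, 12, 7, 14, 10, 16, 15, 17]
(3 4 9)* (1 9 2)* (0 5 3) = (0 5 3 4 2 1 9) = [5, 9, 1, 4, 2, 3, 6, 7, 8, 0]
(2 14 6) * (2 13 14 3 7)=(2 3 7)(6 13 14)=[0, 1, 3, 7, 4, 5, 13, 2, 8, 9, 10, 11, 12, 14, 6]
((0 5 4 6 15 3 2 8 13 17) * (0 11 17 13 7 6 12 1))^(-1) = (0 1 12 4 5)(2 3 15 6 7 8)(11 17) = [1, 12, 3, 15, 5, 0, 7, 8, 2, 9, 10, 17, 4, 13, 14, 6, 16, 11]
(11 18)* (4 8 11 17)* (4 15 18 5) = (4 8 11 5)(15 18 17) = [0, 1, 2, 3, 8, 4, 6, 7, 11, 9, 10, 5, 12, 13, 14, 18, 16, 15, 17]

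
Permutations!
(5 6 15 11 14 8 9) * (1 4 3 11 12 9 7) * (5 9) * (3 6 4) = (1 3 11 14 8 7)(4 6 15 12 5) = [0, 3, 2, 11, 6, 4, 15, 1, 7, 9, 10, 14, 5, 13, 8, 12]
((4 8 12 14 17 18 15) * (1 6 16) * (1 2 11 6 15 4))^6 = [0, 1, 6, 3, 4, 5, 2, 7, 8, 9, 10, 16, 12, 13, 14, 15, 11, 17, 18] = (18)(2 6)(11 16)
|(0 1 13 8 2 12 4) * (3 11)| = |(0 1 13 8 2 12 4)(3 11)| = 14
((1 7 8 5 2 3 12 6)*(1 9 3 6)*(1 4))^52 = (1 8 2 9 12)(3 4 7 5 6) = [0, 8, 9, 4, 7, 6, 3, 5, 2, 12, 10, 11, 1]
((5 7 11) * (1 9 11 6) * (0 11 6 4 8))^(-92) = (0 4 5)(1 9 6)(7 11 8) = [4, 9, 2, 3, 5, 0, 1, 11, 7, 6, 10, 8]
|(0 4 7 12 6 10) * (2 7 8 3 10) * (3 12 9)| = 10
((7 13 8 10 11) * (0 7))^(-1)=(0 11 10 8 13 7)=[11, 1, 2, 3, 4, 5, 6, 0, 13, 9, 8, 10, 12, 7]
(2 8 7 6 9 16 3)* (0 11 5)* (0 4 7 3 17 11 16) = (0 16 17 11 5 4 7 6 9)(2 8 3) = [16, 1, 8, 2, 7, 4, 9, 6, 3, 0, 10, 5, 12, 13, 14, 15, 17, 11]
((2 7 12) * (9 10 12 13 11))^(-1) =(2 12 10 9 11 13 7) =[0, 1, 12, 3, 4, 5, 6, 2, 8, 11, 9, 13, 10, 7]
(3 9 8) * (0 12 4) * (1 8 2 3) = (0 12 4)(1 8)(2 3 9) = [12, 8, 3, 9, 0, 5, 6, 7, 1, 2, 10, 11, 4]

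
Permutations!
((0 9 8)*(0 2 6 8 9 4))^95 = (9)(0 4)(2 8 6) = [4, 1, 8, 3, 0, 5, 2, 7, 6, 9]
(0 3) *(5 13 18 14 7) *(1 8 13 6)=(0 3)(1 8 13 18 14 7 5 6)=[3, 8, 2, 0, 4, 6, 1, 5, 13, 9, 10, 11, 12, 18, 7, 15, 16, 17, 14]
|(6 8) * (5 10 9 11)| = 4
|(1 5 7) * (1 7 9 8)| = |(1 5 9 8)| = 4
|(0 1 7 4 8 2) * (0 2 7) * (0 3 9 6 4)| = 8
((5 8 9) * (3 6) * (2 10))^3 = (2 10)(3 6) = [0, 1, 10, 6, 4, 5, 3, 7, 8, 9, 2]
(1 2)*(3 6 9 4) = (1 2)(3 6 9 4) = [0, 2, 1, 6, 3, 5, 9, 7, 8, 4]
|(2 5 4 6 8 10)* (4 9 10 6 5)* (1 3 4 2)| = 6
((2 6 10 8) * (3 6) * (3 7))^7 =(2 7 3 6 10 8) =[0, 1, 7, 6, 4, 5, 10, 3, 2, 9, 8]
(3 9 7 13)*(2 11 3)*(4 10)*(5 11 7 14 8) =(2 7 13)(3 9 14 8 5 11)(4 10) =[0, 1, 7, 9, 10, 11, 6, 13, 5, 14, 4, 3, 12, 2, 8]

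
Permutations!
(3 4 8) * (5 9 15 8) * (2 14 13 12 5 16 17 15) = (2 14 13 12 5 9)(3 4 16 17 15 8) = [0, 1, 14, 4, 16, 9, 6, 7, 3, 2, 10, 11, 5, 12, 13, 8, 17, 15]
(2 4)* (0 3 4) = [3, 1, 0, 4, 2] = (0 3 4 2)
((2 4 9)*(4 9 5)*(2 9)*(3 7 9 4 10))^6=(10)=[0, 1, 2, 3, 4, 5, 6, 7, 8, 9, 10]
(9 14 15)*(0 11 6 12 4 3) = [11, 1, 2, 0, 3, 5, 12, 7, 8, 14, 10, 6, 4, 13, 15, 9] = (0 11 6 12 4 3)(9 14 15)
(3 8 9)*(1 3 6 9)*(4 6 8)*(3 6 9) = (1 6 3 4 9 8) = [0, 6, 2, 4, 9, 5, 3, 7, 1, 8]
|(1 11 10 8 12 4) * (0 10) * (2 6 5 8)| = 10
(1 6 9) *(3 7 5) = (1 6 9)(3 7 5) = [0, 6, 2, 7, 4, 3, 9, 5, 8, 1]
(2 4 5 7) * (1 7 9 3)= (1 7 2 4 5 9 3)= [0, 7, 4, 1, 5, 9, 6, 2, 8, 3]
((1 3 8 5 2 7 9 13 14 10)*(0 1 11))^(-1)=(0 11 10 14 13 9 7 2 5 8 3 1)=[11, 0, 5, 1, 4, 8, 6, 2, 3, 7, 14, 10, 12, 9, 13]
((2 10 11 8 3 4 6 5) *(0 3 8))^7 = (0 11 10 2 5 6 4 3) = [11, 1, 5, 0, 3, 6, 4, 7, 8, 9, 2, 10]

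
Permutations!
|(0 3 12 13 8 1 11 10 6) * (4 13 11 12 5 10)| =30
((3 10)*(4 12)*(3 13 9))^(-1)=(3 9 13 10)(4 12)=[0, 1, 2, 9, 12, 5, 6, 7, 8, 13, 3, 11, 4, 10]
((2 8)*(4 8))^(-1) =(2 8 4) =[0, 1, 8, 3, 2, 5, 6, 7, 4]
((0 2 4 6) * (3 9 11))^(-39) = (11)(0 2 4 6) = [2, 1, 4, 3, 6, 5, 0, 7, 8, 9, 10, 11]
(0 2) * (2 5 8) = [5, 1, 0, 3, 4, 8, 6, 7, 2] = (0 5 8 2)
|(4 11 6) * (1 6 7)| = 5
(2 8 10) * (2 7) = (2 8 10 7) = [0, 1, 8, 3, 4, 5, 6, 2, 10, 9, 7]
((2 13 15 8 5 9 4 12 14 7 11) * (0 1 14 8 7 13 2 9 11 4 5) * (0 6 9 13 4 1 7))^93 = (0 1 4 8 9 11 15 7 14 12 6 5 13) = [1, 4, 2, 3, 8, 13, 5, 14, 9, 11, 10, 15, 6, 0, 12, 7]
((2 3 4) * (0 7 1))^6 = (7) = [0, 1, 2, 3, 4, 5, 6, 7]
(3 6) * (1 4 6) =(1 4 6 3) =[0, 4, 2, 1, 6, 5, 3]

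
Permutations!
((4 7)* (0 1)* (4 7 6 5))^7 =[1, 0, 2, 3, 6, 4, 5, 7] =(7)(0 1)(4 6 5)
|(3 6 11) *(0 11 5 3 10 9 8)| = 15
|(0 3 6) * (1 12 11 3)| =6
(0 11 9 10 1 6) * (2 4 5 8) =(0 11 9 10 1 6)(2 4 5 8) =[11, 6, 4, 3, 5, 8, 0, 7, 2, 10, 1, 9]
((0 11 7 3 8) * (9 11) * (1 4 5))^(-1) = [8, 5, 2, 7, 1, 4, 6, 11, 3, 0, 10, 9] = (0 8 3 7 11 9)(1 5 4)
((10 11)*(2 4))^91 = [0, 1, 4, 3, 2, 5, 6, 7, 8, 9, 11, 10] = (2 4)(10 11)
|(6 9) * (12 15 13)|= 6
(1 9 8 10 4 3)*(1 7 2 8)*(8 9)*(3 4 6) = (1 8 10 6 3 7 2 9) = [0, 8, 9, 7, 4, 5, 3, 2, 10, 1, 6]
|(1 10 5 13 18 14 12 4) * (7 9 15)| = |(1 10 5 13 18 14 12 4)(7 9 15)| = 24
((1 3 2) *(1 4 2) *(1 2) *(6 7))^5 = (1 3 2 4)(6 7) = [0, 3, 4, 2, 1, 5, 7, 6]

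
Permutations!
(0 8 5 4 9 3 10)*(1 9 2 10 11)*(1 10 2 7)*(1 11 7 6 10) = (0 8 5 4 6 10)(1 9 3 7 11) = [8, 9, 2, 7, 6, 4, 10, 11, 5, 3, 0, 1]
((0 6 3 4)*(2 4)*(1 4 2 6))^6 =(6) =[0, 1, 2, 3, 4, 5, 6]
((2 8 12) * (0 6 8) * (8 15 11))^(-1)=(0 2 12 8 11 15 6)=[2, 1, 12, 3, 4, 5, 0, 7, 11, 9, 10, 15, 8, 13, 14, 6]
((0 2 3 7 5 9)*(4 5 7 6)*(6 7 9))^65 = (9)(4 6 5) = [0, 1, 2, 3, 6, 4, 5, 7, 8, 9]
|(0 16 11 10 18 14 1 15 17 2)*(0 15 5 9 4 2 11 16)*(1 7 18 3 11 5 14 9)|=|(1 14 7 18 9 4 2 15 17 5)(3 11 10)|=30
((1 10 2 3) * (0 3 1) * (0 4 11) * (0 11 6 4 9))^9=[0, 1, 2, 3, 6, 5, 4, 7, 8, 9, 10, 11]=(11)(4 6)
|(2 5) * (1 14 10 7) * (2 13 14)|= |(1 2 5 13 14 10 7)|= 7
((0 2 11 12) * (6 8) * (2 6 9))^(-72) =[11, 1, 8, 3, 4, 5, 12, 7, 0, 6, 10, 9, 2] =(0 11 9 6 12 2 8)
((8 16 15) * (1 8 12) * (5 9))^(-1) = (1 12 15 16 8)(5 9) = [0, 12, 2, 3, 4, 9, 6, 7, 1, 5, 10, 11, 15, 13, 14, 16, 8]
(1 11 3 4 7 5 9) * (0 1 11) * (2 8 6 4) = (0 1)(2 8 6 4 7 5 9 11 3) = [1, 0, 8, 2, 7, 9, 4, 5, 6, 11, 10, 3]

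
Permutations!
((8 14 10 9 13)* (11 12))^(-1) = (8 13 9 10 14)(11 12) = [0, 1, 2, 3, 4, 5, 6, 7, 13, 10, 14, 12, 11, 9, 8]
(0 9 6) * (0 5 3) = (0 9 6 5 3) = [9, 1, 2, 0, 4, 3, 5, 7, 8, 6]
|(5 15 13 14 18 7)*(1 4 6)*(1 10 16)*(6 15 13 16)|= |(1 4 15 16)(5 13 14 18 7)(6 10)|= 20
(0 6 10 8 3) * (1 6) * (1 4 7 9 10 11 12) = (0 4 7 9 10 8 3)(1 6 11 12) = [4, 6, 2, 0, 7, 5, 11, 9, 3, 10, 8, 12, 1]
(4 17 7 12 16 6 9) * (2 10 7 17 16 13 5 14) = (17)(2 10 7 12 13 5 14)(4 16 6 9) = [0, 1, 10, 3, 16, 14, 9, 12, 8, 4, 7, 11, 13, 5, 2, 15, 6, 17]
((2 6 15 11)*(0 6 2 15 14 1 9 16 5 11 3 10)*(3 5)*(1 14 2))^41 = (0 6 2 1 9 16 3 10)(5 15 11) = [6, 9, 1, 10, 4, 15, 2, 7, 8, 16, 0, 5, 12, 13, 14, 11, 3]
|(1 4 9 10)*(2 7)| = 4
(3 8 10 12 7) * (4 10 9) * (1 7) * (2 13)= [0, 7, 13, 8, 10, 5, 6, 3, 9, 4, 12, 11, 1, 2]= (1 7 3 8 9 4 10 12)(2 13)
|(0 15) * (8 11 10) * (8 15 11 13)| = 4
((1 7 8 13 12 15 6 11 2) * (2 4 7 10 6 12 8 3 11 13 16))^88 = [0, 8, 13, 3, 4, 5, 2, 7, 10, 9, 16, 11, 12, 1, 14, 15, 6] = (1 8 10 16 6 2 13)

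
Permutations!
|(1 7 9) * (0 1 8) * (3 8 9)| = |(9)(0 1 7 3 8)| = 5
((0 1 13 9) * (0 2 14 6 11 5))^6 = (0 6 9)(1 11 2)(5 14 13) = [6, 11, 1, 3, 4, 14, 9, 7, 8, 0, 10, 2, 12, 5, 13]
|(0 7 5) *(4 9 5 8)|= |(0 7 8 4 9 5)|= 6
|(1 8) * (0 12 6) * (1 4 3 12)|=|(0 1 8 4 3 12 6)|=7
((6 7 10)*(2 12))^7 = (2 12)(6 7 10) = [0, 1, 12, 3, 4, 5, 7, 10, 8, 9, 6, 11, 2]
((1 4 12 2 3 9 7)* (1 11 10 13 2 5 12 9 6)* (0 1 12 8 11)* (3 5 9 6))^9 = (0 4 12 7 1 6 9)(2 11)(5 10)(8 13) = [4, 6, 11, 3, 12, 10, 9, 1, 13, 0, 5, 2, 7, 8]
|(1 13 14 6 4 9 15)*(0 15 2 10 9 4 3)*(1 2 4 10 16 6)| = 6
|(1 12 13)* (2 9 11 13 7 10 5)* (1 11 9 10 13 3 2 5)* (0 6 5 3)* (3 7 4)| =6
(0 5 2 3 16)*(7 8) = (0 5 2 3 16)(7 8) = [5, 1, 3, 16, 4, 2, 6, 8, 7, 9, 10, 11, 12, 13, 14, 15, 0]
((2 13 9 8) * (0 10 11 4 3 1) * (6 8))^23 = (0 1 3 4 11 10)(2 6 13 8 9) = [1, 3, 6, 4, 11, 5, 13, 7, 9, 2, 0, 10, 12, 8]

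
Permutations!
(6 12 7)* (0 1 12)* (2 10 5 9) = [1, 12, 10, 3, 4, 9, 0, 6, 8, 2, 5, 11, 7] = (0 1 12 7 6)(2 10 5 9)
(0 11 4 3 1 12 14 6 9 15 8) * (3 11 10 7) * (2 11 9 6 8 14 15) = (0 10 7 3 1 12 15 14 8)(2 11 4 9) = [10, 12, 11, 1, 9, 5, 6, 3, 0, 2, 7, 4, 15, 13, 8, 14]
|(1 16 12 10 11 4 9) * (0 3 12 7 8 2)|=|(0 3 12 10 11 4 9 1 16 7 8 2)|=12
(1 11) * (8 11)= (1 8 11)= [0, 8, 2, 3, 4, 5, 6, 7, 11, 9, 10, 1]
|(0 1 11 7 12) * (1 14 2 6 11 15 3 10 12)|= 11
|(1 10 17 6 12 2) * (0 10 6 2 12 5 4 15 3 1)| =|(0 10 17 2)(1 6 5 4 15 3)| =12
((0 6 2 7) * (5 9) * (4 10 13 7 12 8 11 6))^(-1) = (0 7 13 10 4)(2 6 11 8 12)(5 9) = [7, 1, 6, 3, 0, 9, 11, 13, 12, 5, 4, 8, 2, 10]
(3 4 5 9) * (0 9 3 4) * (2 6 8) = (0 9 4 5 3)(2 6 8) = [9, 1, 6, 0, 5, 3, 8, 7, 2, 4]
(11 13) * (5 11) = (5 11 13) = [0, 1, 2, 3, 4, 11, 6, 7, 8, 9, 10, 13, 12, 5]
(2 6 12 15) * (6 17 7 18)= (2 17 7 18 6 12 15)= [0, 1, 17, 3, 4, 5, 12, 18, 8, 9, 10, 11, 15, 13, 14, 2, 16, 7, 6]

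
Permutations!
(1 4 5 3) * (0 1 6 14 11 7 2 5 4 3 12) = (0 1 3 6 14 11 7 2 5 12) = [1, 3, 5, 6, 4, 12, 14, 2, 8, 9, 10, 7, 0, 13, 11]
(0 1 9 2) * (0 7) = (0 1 9 2 7) = [1, 9, 7, 3, 4, 5, 6, 0, 8, 2]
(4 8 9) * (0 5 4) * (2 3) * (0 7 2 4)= (0 5)(2 3 4 8 9 7)= [5, 1, 3, 4, 8, 0, 6, 2, 9, 7]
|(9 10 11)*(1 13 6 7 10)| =|(1 13 6 7 10 11 9)| =7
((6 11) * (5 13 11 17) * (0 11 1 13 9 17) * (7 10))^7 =(0 11 6)(1 13)(5 9 17)(7 10) =[11, 13, 2, 3, 4, 9, 0, 10, 8, 17, 7, 6, 12, 1, 14, 15, 16, 5]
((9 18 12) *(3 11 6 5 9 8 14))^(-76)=(3 18 11 12 6 8 5 14 9)=[0, 1, 2, 18, 4, 14, 8, 7, 5, 3, 10, 12, 6, 13, 9, 15, 16, 17, 11]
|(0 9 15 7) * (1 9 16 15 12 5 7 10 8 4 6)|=12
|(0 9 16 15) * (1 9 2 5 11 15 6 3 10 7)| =35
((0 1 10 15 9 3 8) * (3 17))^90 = [10, 15, 2, 0, 4, 5, 6, 7, 1, 3, 9, 11, 12, 13, 14, 17, 16, 8] = (0 10 9 3)(1 15 17 8)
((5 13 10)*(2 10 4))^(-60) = (13) = [0, 1, 2, 3, 4, 5, 6, 7, 8, 9, 10, 11, 12, 13]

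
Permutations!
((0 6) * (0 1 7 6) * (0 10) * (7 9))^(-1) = (0 10)(1 6 7 9) = [10, 6, 2, 3, 4, 5, 7, 9, 8, 1, 0]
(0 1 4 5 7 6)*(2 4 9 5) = (0 1 9 5 7 6)(2 4) = [1, 9, 4, 3, 2, 7, 0, 6, 8, 5]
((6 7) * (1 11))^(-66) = (11) = [0, 1, 2, 3, 4, 5, 6, 7, 8, 9, 10, 11]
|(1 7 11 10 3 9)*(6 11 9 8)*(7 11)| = |(1 11 10 3 8 6 7 9)| = 8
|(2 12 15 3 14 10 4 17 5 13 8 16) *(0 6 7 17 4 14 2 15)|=12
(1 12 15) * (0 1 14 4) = (0 1 12 15 14 4) = [1, 12, 2, 3, 0, 5, 6, 7, 8, 9, 10, 11, 15, 13, 4, 14]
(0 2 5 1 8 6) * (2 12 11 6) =[12, 8, 5, 3, 4, 1, 0, 7, 2, 9, 10, 6, 11] =(0 12 11 6)(1 8 2 5)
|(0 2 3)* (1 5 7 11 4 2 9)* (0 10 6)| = |(0 9 1 5 7 11 4 2 3 10 6)| = 11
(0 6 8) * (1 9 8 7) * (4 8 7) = (0 6 4 8)(1 9 7) = [6, 9, 2, 3, 8, 5, 4, 1, 0, 7]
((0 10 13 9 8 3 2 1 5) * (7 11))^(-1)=(0 5 1 2 3 8 9 13 10)(7 11)=[5, 2, 3, 8, 4, 1, 6, 11, 9, 13, 0, 7, 12, 10]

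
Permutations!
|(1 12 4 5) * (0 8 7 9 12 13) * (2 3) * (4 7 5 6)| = 30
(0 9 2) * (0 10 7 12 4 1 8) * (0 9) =(1 8 9 2 10 7 12 4) =[0, 8, 10, 3, 1, 5, 6, 12, 9, 2, 7, 11, 4]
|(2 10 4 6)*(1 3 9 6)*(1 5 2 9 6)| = 4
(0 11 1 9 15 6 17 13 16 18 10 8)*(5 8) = (0 11 1 9 15 6 17 13 16 18 10 5 8) = [11, 9, 2, 3, 4, 8, 17, 7, 0, 15, 5, 1, 12, 16, 14, 6, 18, 13, 10]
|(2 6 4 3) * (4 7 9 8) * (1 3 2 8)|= |(1 3 8 4 2 6 7 9)|= 8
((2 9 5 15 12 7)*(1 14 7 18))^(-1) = (1 18 12 15 5 9 2 7 14) = [0, 18, 7, 3, 4, 9, 6, 14, 8, 2, 10, 11, 15, 13, 1, 5, 16, 17, 12]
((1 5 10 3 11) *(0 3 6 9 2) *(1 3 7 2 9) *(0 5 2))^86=(11)(1 2 5 10 6)=[0, 2, 5, 3, 4, 10, 1, 7, 8, 9, 6, 11]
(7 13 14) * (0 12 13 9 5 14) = (0 12 13)(5 14 7 9) = [12, 1, 2, 3, 4, 14, 6, 9, 8, 5, 10, 11, 13, 0, 7]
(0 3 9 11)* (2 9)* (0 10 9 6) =[3, 1, 6, 2, 4, 5, 0, 7, 8, 11, 9, 10] =(0 3 2 6)(9 11 10)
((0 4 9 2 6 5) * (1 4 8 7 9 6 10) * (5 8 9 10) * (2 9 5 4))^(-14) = [0, 1, 2, 3, 4, 5, 6, 7, 8, 9, 10] = (10)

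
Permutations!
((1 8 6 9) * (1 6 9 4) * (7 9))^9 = (1 9)(4 7)(6 8) = [0, 9, 2, 3, 7, 5, 8, 4, 6, 1]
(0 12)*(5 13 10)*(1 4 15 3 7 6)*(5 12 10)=(0 10 12)(1 4 15 3 7 6)(5 13)=[10, 4, 2, 7, 15, 13, 1, 6, 8, 9, 12, 11, 0, 5, 14, 3]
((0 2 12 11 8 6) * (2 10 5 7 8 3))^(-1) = (0 6 8 7 5 10)(2 3 11 12) = [6, 1, 3, 11, 4, 10, 8, 5, 7, 9, 0, 12, 2]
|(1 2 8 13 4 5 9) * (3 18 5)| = |(1 2 8 13 4 3 18 5 9)| = 9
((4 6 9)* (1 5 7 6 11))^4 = [0, 9, 2, 3, 7, 4, 1, 11, 8, 5, 10, 6] = (1 9 5 4 7 11 6)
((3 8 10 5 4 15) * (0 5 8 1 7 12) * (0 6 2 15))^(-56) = [5, 1, 2, 3, 0, 4, 6, 7, 8, 9, 10, 11, 12, 13, 14, 15] = (15)(0 5 4)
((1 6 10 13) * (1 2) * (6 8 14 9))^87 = (1 2 13 10 6 9 14 8) = [0, 2, 13, 3, 4, 5, 9, 7, 1, 14, 6, 11, 12, 10, 8]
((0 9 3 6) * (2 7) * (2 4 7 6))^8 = (0 2 9 6 3) = [2, 1, 9, 0, 4, 5, 3, 7, 8, 6]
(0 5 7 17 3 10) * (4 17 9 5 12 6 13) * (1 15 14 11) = [12, 15, 2, 10, 17, 7, 13, 9, 8, 5, 0, 1, 6, 4, 11, 14, 16, 3] = (0 12 6 13 4 17 3 10)(1 15 14 11)(5 7 9)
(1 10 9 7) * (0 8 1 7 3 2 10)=(0 8 1)(2 10 9 3)=[8, 0, 10, 2, 4, 5, 6, 7, 1, 3, 9]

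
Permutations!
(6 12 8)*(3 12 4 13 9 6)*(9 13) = (13)(3 12 8)(4 9 6) = [0, 1, 2, 12, 9, 5, 4, 7, 3, 6, 10, 11, 8, 13]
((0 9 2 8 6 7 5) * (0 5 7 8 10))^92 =(10) =[0, 1, 2, 3, 4, 5, 6, 7, 8, 9, 10]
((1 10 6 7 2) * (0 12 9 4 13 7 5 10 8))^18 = [0, 1, 2, 3, 4, 5, 6, 7, 8, 9, 10, 11, 12, 13] = (13)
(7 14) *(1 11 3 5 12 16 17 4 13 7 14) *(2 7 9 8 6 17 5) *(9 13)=(1 11 3 2 7)(4 9 8 6 17)(5 12 16)=[0, 11, 7, 2, 9, 12, 17, 1, 6, 8, 10, 3, 16, 13, 14, 15, 5, 4]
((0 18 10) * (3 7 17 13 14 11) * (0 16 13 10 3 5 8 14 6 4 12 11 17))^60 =(18)(4 14 6 8 13 5 16 11 10 12 17) =[0, 1, 2, 3, 14, 16, 8, 7, 13, 9, 12, 10, 17, 5, 6, 15, 11, 4, 18]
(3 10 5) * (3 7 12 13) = [0, 1, 2, 10, 4, 7, 6, 12, 8, 9, 5, 11, 13, 3] = (3 10 5 7 12 13)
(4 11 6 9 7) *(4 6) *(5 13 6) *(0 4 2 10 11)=[4, 1, 10, 3, 0, 13, 9, 5, 8, 7, 11, 2, 12, 6]=(0 4)(2 10 11)(5 13 6 9 7)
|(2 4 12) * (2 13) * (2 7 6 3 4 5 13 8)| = |(2 5 13 7 6 3 4 12 8)| = 9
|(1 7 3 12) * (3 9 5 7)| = |(1 3 12)(5 7 9)| = 3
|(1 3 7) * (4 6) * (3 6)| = |(1 6 4 3 7)| = 5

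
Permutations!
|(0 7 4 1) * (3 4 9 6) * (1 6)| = 12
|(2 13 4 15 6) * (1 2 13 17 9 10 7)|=|(1 2 17 9 10 7)(4 15 6 13)|=12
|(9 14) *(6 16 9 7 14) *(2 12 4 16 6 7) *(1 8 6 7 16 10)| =|(1 8 6 7 14 2 12 4 10)(9 16)| =18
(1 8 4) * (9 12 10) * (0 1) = (0 1 8 4)(9 12 10) = [1, 8, 2, 3, 0, 5, 6, 7, 4, 12, 9, 11, 10]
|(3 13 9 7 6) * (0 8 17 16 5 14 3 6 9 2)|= 18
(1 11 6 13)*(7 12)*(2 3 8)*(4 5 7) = (1 11 6 13)(2 3 8)(4 5 7 12) = [0, 11, 3, 8, 5, 7, 13, 12, 2, 9, 10, 6, 4, 1]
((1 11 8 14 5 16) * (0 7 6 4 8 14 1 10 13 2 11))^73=(0 7 6 4 8 1)(2 5 13 14 10 11 16)=[7, 0, 5, 3, 8, 13, 4, 6, 1, 9, 11, 16, 12, 14, 10, 15, 2]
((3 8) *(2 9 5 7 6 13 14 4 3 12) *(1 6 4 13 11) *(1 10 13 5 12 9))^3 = (1 10 5 3 12 6 13 7 8 2 11 14 4 9) = [0, 10, 11, 12, 9, 3, 13, 8, 2, 1, 5, 14, 6, 7, 4]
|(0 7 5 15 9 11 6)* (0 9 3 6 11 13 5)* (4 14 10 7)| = 30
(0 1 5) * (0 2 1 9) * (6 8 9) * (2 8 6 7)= (0 7 2 1 5 8 9)= [7, 5, 1, 3, 4, 8, 6, 2, 9, 0]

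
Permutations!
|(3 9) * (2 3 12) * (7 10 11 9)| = |(2 3 7 10 11 9 12)| = 7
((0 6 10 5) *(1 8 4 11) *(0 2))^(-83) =(0 10 2 6 5)(1 8 4 11) =[10, 8, 6, 3, 11, 0, 5, 7, 4, 9, 2, 1]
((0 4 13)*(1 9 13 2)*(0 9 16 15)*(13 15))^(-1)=(0 15 9 13 16 1 2 4)=[15, 2, 4, 3, 0, 5, 6, 7, 8, 13, 10, 11, 12, 16, 14, 9, 1]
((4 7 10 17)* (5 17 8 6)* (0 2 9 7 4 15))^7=[5, 1, 17, 3, 4, 10, 7, 0, 9, 15, 2, 11, 12, 13, 14, 6, 16, 8]=(0 5 10 2 17 8 9 15 6 7)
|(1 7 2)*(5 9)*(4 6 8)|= |(1 7 2)(4 6 8)(5 9)|= 6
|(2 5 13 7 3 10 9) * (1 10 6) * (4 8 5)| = |(1 10 9 2 4 8 5 13 7 3 6)| = 11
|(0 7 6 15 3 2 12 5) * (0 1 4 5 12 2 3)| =12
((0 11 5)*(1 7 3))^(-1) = [5, 3, 2, 7, 4, 11, 6, 1, 8, 9, 10, 0] = (0 5 11)(1 3 7)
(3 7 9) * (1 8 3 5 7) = [0, 8, 2, 1, 4, 7, 6, 9, 3, 5] = (1 8 3)(5 7 9)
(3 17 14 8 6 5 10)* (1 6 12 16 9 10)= (1 6 5)(3 17 14 8 12 16 9 10)= [0, 6, 2, 17, 4, 1, 5, 7, 12, 10, 3, 11, 16, 13, 8, 15, 9, 14]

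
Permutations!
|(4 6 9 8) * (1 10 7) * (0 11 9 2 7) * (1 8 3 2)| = |(0 11 9 3 2 7 8 4 6 1 10)| = 11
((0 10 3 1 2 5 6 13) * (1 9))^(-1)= [13, 9, 1, 10, 4, 2, 5, 7, 8, 3, 0, 11, 12, 6]= (0 13 6 5 2 1 9 3 10)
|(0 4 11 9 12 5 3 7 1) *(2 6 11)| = |(0 4 2 6 11 9 12 5 3 7 1)| = 11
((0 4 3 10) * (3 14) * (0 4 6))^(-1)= (0 6)(3 14 4 10)= [6, 1, 2, 14, 10, 5, 0, 7, 8, 9, 3, 11, 12, 13, 4]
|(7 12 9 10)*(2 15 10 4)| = 7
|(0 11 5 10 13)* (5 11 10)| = 3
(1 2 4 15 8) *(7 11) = (1 2 4 15 8)(7 11) = [0, 2, 4, 3, 15, 5, 6, 11, 1, 9, 10, 7, 12, 13, 14, 8]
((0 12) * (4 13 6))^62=(4 6 13)=[0, 1, 2, 3, 6, 5, 13, 7, 8, 9, 10, 11, 12, 4]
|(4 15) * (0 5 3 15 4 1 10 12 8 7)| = |(0 5 3 15 1 10 12 8 7)| = 9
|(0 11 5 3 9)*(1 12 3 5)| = 6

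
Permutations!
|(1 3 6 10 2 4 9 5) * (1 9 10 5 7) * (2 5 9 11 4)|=|(1 3 6 9 7)(4 10 5 11)|=20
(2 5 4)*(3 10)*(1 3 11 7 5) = [0, 3, 1, 10, 2, 4, 6, 5, 8, 9, 11, 7] = (1 3 10 11 7 5 4 2)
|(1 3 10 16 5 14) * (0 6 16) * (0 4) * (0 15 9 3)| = 30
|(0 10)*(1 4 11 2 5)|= |(0 10)(1 4 11 2 5)|= 10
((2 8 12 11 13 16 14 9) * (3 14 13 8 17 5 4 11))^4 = (2 11 14 5 12)(3 17 8 9 4) = [0, 1, 11, 17, 3, 12, 6, 7, 9, 4, 10, 14, 2, 13, 5, 15, 16, 8]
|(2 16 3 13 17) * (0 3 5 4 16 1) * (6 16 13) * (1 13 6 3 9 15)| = |(0 9 15 1)(2 13 17)(4 6 16 5)| = 12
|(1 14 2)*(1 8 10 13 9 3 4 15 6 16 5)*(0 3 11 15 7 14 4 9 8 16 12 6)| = 210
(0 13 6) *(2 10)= (0 13 6)(2 10)= [13, 1, 10, 3, 4, 5, 0, 7, 8, 9, 2, 11, 12, 6]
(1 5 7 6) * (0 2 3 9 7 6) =[2, 5, 3, 9, 4, 6, 1, 0, 8, 7] =(0 2 3 9 7)(1 5 6)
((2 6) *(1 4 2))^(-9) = (1 6 2 4) = [0, 6, 4, 3, 1, 5, 2]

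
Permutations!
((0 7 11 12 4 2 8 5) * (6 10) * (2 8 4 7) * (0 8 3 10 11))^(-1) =(0 7 12 11 6 10 3 4 2)(5 8) =[7, 1, 0, 4, 2, 8, 10, 12, 5, 9, 3, 6, 11]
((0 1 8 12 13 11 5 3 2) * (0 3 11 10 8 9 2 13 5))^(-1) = [11, 0, 9, 2, 4, 12, 6, 7, 10, 1, 13, 5, 8, 3] = (0 11 5 12 8 10 13 3 2 9 1)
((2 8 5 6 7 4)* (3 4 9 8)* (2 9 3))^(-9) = (3 6 8 4 7 5 9) = [0, 1, 2, 6, 7, 9, 8, 5, 4, 3]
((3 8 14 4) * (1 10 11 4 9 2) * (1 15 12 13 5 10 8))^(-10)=(1 9 12 10 3 14 15 5 4 8 2 13 11)=[0, 9, 13, 14, 8, 4, 6, 7, 2, 12, 3, 1, 10, 11, 15, 5]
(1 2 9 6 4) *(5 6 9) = (9)(1 2 5 6 4) = [0, 2, 5, 3, 1, 6, 4, 7, 8, 9]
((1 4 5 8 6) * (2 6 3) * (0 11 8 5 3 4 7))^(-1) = [7, 6, 3, 4, 8, 5, 2, 1, 11, 9, 10, 0] = (0 7 1 6 2 3 4 8 11)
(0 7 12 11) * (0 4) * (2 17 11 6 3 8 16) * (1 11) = (0 7 12 6 3 8 16 2 17 1 11 4) = [7, 11, 17, 8, 0, 5, 3, 12, 16, 9, 10, 4, 6, 13, 14, 15, 2, 1]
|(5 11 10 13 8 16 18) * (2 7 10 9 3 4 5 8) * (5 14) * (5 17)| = 84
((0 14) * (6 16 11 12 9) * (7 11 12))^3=(0 14)(6 9 12 16)(7 11)=[14, 1, 2, 3, 4, 5, 9, 11, 8, 12, 10, 7, 16, 13, 0, 15, 6]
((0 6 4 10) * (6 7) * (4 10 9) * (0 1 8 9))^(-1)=[4, 10, 2, 3, 9, 5, 7, 0, 1, 8, 6]=(0 4 9 8 1 10 6 7)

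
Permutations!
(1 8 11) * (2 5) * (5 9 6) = [0, 8, 9, 3, 4, 2, 5, 7, 11, 6, 10, 1] = (1 8 11)(2 9 6 5)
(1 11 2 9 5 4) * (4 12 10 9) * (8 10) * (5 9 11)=[0, 5, 4, 3, 1, 12, 6, 7, 10, 9, 11, 2, 8]=(1 5 12 8 10 11 2 4)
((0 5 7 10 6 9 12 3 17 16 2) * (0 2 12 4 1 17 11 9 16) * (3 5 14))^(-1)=(0 17 1 4 9 11 3 14)(5 12 16 6 10 7)=[17, 4, 2, 14, 9, 12, 10, 5, 8, 11, 7, 3, 16, 13, 0, 15, 6, 1]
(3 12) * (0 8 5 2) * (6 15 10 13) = (0 8 5 2)(3 12)(6 15 10 13) = [8, 1, 0, 12, 4, 2, 15, 7, 5, 9, 13, 11, 3, 6, 14, 10]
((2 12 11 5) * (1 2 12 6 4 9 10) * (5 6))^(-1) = (1 10 9 4 6 11 12 5 2) = [0, 10, 1, 3, 6, 2, 11, 7, 8, 4, 9, 12, 5]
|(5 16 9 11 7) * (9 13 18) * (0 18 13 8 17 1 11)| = |(0 18 9)(1 11 7 5 16 8 17)| = 21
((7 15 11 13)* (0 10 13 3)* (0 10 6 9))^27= (3 7)(10 15)(11 13)= [0, 1, 2, 7, 4, 5, 6, 3, 8, 9, 15, 13, 12, 11, 14, 10]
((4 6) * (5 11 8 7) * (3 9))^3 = [0, 1, 2, 9, 6, 7, 4, 8, 11, 3, 10, 5] = (3 9)(4 6)(5 7 8 11)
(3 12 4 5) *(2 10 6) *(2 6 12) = (2 10 12 4 5 3) = [0, 1, 10, 2, 5, 3, 6, 7, 8, 9, 12, 11, 4]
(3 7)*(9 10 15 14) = (3 7)(9 10 15 14) = [0, 1, 2, 7, 4, 5, 6, 3, 8, 10, 15, 11, 12, 13, 9, 14]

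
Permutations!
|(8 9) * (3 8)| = 3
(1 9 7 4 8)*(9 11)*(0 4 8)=(0 4)(1 11 9 7 8)=[4, 11, 2, 3, 0, 5, 6, 8, 1, 7, 10, 9]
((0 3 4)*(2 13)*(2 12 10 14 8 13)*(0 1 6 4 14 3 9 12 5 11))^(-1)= (0 11 5 13 8 14 3 10 12 9)(1 4 6)= [11, 4, 2, 10, 6, 13, 1, 7, 14, 0, 12, 5, 9, 8, 3]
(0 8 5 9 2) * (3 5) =[8, 1, 0, 5, 4, 9, 6, 7, 3, 2] =(0 8 3 5 9 2)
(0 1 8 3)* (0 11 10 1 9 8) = (0 9 8 3 11 10 1) = [9, 0, 2, 11, 4, 5, 6, 7, 3, 8, 1, 10]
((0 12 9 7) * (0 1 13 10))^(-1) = (0 10 13 1 7 9 12) = [10, 7, 2, 3, 4, 5, 6, 9, 8, 12, 13, 11, 0, 1]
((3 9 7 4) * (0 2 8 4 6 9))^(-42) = [4, 1, 3, 8, 2, 5, 6, 7, 0, 9] = (9)(0 4 2 3 8)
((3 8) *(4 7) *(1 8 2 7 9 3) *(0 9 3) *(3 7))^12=[0, 1, 2, 3, 4, 5, 6, 7, 8, 9]=(9)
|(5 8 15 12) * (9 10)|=|(5 8 15 12)(9 10)|=4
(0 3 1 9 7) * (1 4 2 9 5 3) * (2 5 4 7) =(0 1 4 5 3 7)(2 9) =[1, 4, 9, 7, 5, 3, 6, 0, 8, 2]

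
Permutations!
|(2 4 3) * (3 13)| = |(2 4 13 3)| = 4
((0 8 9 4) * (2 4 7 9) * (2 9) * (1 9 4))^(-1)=(0 4 8)(1 2 7 9)=[4, 2, 7, 3, 8, 5, 6, 9, 0, 1]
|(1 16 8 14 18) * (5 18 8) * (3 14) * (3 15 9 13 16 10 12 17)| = |(1 10 12 17 3 14 8 15 9 13 16 5 18)| = 13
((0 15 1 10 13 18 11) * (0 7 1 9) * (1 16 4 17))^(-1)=(0 9 15)(1 17 4 16 7 11 18 13 10)=[9, 17, 2, 3, 16, 5, 6, 11, 8, 15, 1, 18, 12, 10, 14, 0, 7, 4, 13]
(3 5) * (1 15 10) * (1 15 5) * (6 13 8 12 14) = (1 5 3)(6 13 8 12 14)(10 15) = [0, 5, 2, 1, 4, 3, 13, 7, 12, 9, 15, 11, 14, 8, 6, 10]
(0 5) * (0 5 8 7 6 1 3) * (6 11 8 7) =(0 7 11 8 6 1 3) =[7, 3, 2, 0, 4, 5, 1, 11, 6, 9, 10, 8]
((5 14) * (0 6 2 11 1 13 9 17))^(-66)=(0 9 1 2)(6 17 13 11)=[9, 2, 0, 3, 4, 5, 17, 7, 8, 1, 10, 6, 12, 11, 14, 15, 16, 13]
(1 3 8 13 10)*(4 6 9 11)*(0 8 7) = [8, 3, 2, 7, 6, 5, 9, 0, 13, 11, 1, 4, 12, 10] = (0 8 13 10 1 3 7)(4 6 9 11)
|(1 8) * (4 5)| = |(1 8)(4 5)| = 2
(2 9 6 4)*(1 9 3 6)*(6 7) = [0, 9, 3, 7, 2, 5, 4, 6, 8, 1] = (1 9)(2 3 7 6 4)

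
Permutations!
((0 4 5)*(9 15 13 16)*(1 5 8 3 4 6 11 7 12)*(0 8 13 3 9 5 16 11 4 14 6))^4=(1 9 6 7 5 3 13)(4 12 8 14 11 16 15)=[0, 9, 2, 13, 12, 3, 7, 5, 14, 6, 10, 16, 8, 1, 11, 4, 15]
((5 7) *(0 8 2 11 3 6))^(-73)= (0 6 3 11 2 8)(5 7)= [6, 1, 8, 11, 4, 7, 3, 5, 0, 9, 10, 2]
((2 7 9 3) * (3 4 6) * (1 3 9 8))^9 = (9)(1 8 7 2 3) = [0, 8, 3, 1, 4, 5, 6, 2, 7, 9]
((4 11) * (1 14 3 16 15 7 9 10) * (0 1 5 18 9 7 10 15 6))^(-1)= (0 6 16 3 14 1)(4 11)(5 10 15 9 18)= [6, 0, 2, 14, 11, 10, 16, 7, 8, 18, 15, 4, 12, 13, 1, 9, 3, 17, 5]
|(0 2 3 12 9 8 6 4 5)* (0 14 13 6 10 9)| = |(0 2 3 12)(4 5 14 13 6)(8 10 9)| = 60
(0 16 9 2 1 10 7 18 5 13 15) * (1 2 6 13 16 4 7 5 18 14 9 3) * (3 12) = (18)(0 4 7 14 9 6 13 15)(1 10 5 16 12 3) = [4, 10, 2, 1, 7, 16, 13, 14, 8, 6, 5, 11, 3, 15, 9, 0, 12, 17, 18]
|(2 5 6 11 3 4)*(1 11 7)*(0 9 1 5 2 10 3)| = 12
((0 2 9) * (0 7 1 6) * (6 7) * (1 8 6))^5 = (0 8 1 2 6 7 9) = [8, 2, 6, 3, 4, 5, 7, 9, 1, 0]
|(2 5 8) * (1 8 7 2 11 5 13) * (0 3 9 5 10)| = |(0 3 9 5 7 2 13 1 8 11 10)| = 11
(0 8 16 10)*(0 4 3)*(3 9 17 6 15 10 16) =[8, 1, 2, 0, 9, 5, 15, 7, 3, 17, 4, 11, 12, 13, 14, 10, 16, 6] =(0 8 3)(4 9 17 6 15 10)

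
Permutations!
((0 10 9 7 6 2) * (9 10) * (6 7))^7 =(10)(0 2 6 9) =[2, 1, 6, 3, 4, 5, 9, 7, 8, 0, 10]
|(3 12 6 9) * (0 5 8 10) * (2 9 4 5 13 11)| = |(0 13 11 2 9 3 12 6 4 5 8 10)| = 12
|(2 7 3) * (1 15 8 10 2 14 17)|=|(1 15 8 10 2 7 3 14 17)|=9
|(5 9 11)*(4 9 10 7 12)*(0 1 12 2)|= 10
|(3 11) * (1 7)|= |(1 7)(3 11)|= 2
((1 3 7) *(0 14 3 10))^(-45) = (0 7)(1 14)(3 10) = [7, 14, 2, 10, 4, 5, 6, 0, 8, 9, 3, 11, 12, 13, 1]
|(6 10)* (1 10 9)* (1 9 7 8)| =5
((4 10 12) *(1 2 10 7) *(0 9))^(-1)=(0 9)(1 7 4 12 10 2)=[9, 7, 1, 3, 12, 5, 6, 4, 8, 0, 2, 11, 10]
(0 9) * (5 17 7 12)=[9, 1, 2, 3, 4, 17, 6, 12, 8, 0, 10, 11, 5, 13, 14, 15, 16, 7]=(0 9)(5 17 7 12)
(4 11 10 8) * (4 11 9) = [0, 1, 2, 3, 9, 5, 6, 7, 11, 4, 8, 10] = (4 9)(8 11 10)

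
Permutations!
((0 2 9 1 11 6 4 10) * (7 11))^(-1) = (0 10 4 6 11 7 1 9 2) = [10, 9, 0, 3, 6, 5, 11, 1, 8, 2, 4, 7]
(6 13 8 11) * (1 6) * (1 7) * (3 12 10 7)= (1 6 13 8 11 3 12 10 7)= [0, 6, 2, 12, 4, 5, 13, 1, 11, 9, 7, 3, 10, 8]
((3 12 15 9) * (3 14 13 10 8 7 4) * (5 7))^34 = (3 12 15 9 14 13 10 8 5 7 4) = [0, 1, 2, 12, 3, 7, 6, 4, 5, 14, 8, 11, 15, 10, 13, 9]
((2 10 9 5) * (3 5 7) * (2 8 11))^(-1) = (2 11 8 5 3 7 9 10) = [0, 1, 11, 7, 4, 3, 6, 9, 5, 10, 2, 8]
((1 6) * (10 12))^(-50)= (12)= [0, 1, 2, 3, 4, 5, 6, 7, 8, 9, 10, 11, 12]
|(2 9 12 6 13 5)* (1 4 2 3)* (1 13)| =|(1 4 2 9 12 6)(3 13 5)| =6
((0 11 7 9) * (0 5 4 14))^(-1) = (0 14 4 5 9 7 11) = [14, 1, 2, 3, 5, 9, 6, 11, 8, 7, 10, 0, 12, 13, 4]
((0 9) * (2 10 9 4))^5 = [0, 1, 2, 3, 4, 5, 6, 7, 8, 9, 10] = (10)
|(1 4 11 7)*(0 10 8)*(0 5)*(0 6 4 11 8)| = |(0 10)(1 11 7)(4 8 5 6)| = 12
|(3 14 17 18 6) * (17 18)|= |(3 14 18 6)|= 4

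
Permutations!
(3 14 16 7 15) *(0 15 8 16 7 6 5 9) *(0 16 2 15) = (2 15 3 14 7 8)(5 9 16 6) = [0, 1, 15, 14, 4, 9, 5, 8, 2, 16, 10, 11, 12, 13, 7, 3, 6]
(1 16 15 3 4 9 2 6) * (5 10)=[0, 16, 6, 4, 9, 10, 1, 7, 8, 2, 5, 11, 12, 13, 14, 3, 15]=(1 16 15 3 4 9 2 6)(5 10)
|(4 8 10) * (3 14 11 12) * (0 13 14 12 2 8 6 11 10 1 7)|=22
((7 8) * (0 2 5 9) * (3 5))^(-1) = (0 9 5 3 2)(7 8) = [9, 1, 0, 2, 4, 3, 6, 8, 7, 5]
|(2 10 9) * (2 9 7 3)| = |(2 10 7 3)| = 4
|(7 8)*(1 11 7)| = |(1 11 7 8)| = 4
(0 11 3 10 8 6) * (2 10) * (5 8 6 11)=(0 5 8 11 3 2 10 6)=[5, 1, 10, 2, 4, 8, 0, 7, 11, 9, 6, 3]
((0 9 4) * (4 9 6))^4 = (9)(0 6 4) = [6, 1, 2, 3, 0, 5, 4, 7, 8, 9]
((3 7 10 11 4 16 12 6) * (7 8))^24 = (3 16 10)(4 7 6)(8 12 11) = [0, 1, 2, 16, 7, 5, 4, 6, 12, 9, 3, 8, 11, 13, 14, 15, 10]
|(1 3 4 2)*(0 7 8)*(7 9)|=4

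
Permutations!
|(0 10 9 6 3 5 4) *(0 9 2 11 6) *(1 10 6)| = 12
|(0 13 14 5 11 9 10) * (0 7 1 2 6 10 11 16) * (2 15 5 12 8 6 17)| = |(0 13 14 12 8 6 10 7 1 15 5 16)(2 17)(9 11)| = 12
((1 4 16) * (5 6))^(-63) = (16)(5 6) = [0, 1, 2, 3, 4, 6, 5, 7, 8, 9, 10, 11, 12, 13, 14, 15, 16]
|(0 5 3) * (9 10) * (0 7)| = |(0 5 3 7)(9 10)| = 4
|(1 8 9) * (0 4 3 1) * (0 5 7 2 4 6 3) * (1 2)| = |(0 6 3 2 4)(1 8 9 5 7)| = 5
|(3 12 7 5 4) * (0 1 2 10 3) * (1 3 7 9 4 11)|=30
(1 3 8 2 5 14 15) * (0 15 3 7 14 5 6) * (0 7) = [15, 0, 6, 8, 4, 5, 7, 14, 2, 9, 10, 11, 12, 13, 3, 1] = (0 15 1)(2 6 7 14 3 8)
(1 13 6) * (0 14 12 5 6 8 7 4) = (0 14 12 5 6 1 13 8 7 4) = [14, 13, 2, 3, 0, 6, 1, 4, 7, 9, 10, 11, 5, 8, 12]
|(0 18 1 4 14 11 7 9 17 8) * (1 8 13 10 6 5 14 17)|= |(0 18 8)(1 4 17 13 10 6 5 14 11 7 9)|= 33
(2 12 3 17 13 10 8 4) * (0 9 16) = (0 9 16)(2 12 3 17 13 10 8 4) = [9, 1, 12, 17, 2, 5, 6, 7, 4, 16, 8, 11, 3, 10, 14, 15, 0, 13]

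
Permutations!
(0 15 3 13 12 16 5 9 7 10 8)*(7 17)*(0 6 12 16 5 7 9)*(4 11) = (0 15 3 13 16 7 10 8 6 12 5)(4 11)(9 17) = [15, 1, 2, 13, 11, 0, 12, 10, 6, 17, 8, 4, 5, 16, 14, 3, 7, 9]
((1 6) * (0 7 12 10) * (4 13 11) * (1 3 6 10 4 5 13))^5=(0 10 1 4 12 7)(3 6)(5 11 13)=[10, 4, 2, 6, 12, 11, 3, 0, 8, 9, 1, 13, 7, 5]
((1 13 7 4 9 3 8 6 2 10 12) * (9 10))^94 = (1 10 7)(2 6 8 3 9)(4 13 12) = [0, 10, 6, 9, 13, 5, 8, 1, 3, 2, 7, 11, 4, 12]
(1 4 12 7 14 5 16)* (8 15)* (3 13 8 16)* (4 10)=(1 10 4 12 7 14 5 3 13 8 15 16)=[0, 10, 2, 13, 12, 3, 6, 14, 15, 9, 4, 11, 7, 8, 5, 16, 1]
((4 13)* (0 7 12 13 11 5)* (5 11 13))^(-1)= (0 5 12 7)(4 13)= [5, 1, 2, 3, 13, 12, 6, 0, 8, 9, 10, 11, 7, 4]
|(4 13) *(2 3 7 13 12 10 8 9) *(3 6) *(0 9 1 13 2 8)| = 8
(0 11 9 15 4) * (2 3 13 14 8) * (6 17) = [11, 1, 3, 13, 0, 5, 17, 7, 2, 15, 10, 9, 12, 14, 8, 4, 16, 6] = (0 11 9 15 4)(2 3 13 14 8)(6 17)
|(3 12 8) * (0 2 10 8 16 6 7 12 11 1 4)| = |(0 2 10 8 3 11 1 4)(6 7 12 16)| = 8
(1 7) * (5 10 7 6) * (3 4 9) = (1 6 5 10 7)(3 4 9) = [0, 6, 2, 4, 9, 10, 5, 1, 8, 3, 7]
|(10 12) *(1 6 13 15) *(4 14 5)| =|(1 6 13 15)(4 14 5)(10 12)| =12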